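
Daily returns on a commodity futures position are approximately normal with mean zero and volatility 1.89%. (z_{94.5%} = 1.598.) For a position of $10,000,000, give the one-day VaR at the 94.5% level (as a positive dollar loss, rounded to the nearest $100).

$302,000

VaR = z·σ = 1.598 × 1.89% = 3.020%.
On $10,000,000: 0.03020 × $10,000,000 = $302,000.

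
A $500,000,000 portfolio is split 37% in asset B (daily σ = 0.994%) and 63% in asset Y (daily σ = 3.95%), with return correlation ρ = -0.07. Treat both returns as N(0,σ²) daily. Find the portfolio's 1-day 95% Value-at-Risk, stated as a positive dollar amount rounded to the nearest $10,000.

σ_p² = 0.37²·0.994² + 0.63²·3.95² + 2·-0.07·0.37·0.63·0.994·3.95 = 6.1998 (%²).
σ_p = √6.1998 = 2.490%.
At 95%, z = 1.645.
VaR = 1.645 × 2.490% = 4.096%; on $500,000,000 that is $20,480,000.

$20,480,000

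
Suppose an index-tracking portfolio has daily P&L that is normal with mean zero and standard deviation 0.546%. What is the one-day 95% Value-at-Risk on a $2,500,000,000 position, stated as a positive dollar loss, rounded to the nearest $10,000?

$22,450,000

At 95% one-sided, z = 1.645.
VaR = z·σ = 1.645 × 0.546% = 0.898%.
On $2,500,000,000: 0.00898 × $2,500,000,000 = $22,450,000.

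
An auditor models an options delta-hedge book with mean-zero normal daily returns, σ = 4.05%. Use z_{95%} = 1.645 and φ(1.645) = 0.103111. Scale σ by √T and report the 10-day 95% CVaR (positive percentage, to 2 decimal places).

σ_{10d} = 4.05% × √10 = 12.807%.
ES multiplier = φ(z)/(1−α) = 0.103111/0.05 = 2.062.
ES = 12.807% × 2.062 = 26.408%.

26.41%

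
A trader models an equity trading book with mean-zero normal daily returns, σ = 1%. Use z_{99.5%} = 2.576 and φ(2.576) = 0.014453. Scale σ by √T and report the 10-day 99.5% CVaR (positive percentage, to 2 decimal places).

9.14%

σ_{10d} = 1% × √10 = 3.162%.
ES multiplier = φ(z)/(1−α) = 0.014453/0.005 = 2.891.
ES = 3.162% × 2.891 = 9.141%.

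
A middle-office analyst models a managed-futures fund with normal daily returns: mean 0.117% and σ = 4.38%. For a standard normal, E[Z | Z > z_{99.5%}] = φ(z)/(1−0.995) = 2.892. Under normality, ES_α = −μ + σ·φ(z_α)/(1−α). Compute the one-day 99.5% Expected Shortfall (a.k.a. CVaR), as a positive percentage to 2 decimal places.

ES = −(0.117%) + 4.38% × 2.892 = 12.550%.

12.55%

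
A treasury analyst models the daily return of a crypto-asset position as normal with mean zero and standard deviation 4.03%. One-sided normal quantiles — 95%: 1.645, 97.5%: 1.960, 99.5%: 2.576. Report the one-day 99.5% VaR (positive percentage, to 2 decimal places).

VaR = z·σ = 2.576 × 4.03% = 10.381%.

10.38%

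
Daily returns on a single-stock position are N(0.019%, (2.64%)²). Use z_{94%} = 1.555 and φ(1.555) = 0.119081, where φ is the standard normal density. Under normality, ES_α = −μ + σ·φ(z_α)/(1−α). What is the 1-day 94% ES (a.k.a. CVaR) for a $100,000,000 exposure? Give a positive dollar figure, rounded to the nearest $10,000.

Tail multiplier: φ(z)/(1−α) = 0.119081 / 0.06 = 1.985.
ES = −(0.019%) + 2.64% × 1.985 = 5.221%.
On $100,000,000: 0.05221 × $100,000,000 = $5,221,000.

$5,220,000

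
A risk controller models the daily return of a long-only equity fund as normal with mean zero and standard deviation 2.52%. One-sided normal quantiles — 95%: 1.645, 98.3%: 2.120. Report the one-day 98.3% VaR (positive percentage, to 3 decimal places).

5.342%

VaR = z·σ = 2.120 × 2.52% = 5.342%.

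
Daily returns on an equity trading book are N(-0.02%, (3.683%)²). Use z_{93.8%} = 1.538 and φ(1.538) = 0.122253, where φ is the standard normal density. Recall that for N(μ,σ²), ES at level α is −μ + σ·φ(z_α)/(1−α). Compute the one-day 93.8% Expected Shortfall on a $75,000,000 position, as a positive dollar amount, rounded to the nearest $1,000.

Tail multiplier: φ(z)/(1−α) = 0.122253 / 0.062 = 1.972.
ES = −(-0.02%) + 3.683% × 1.972 = 7.283%.
On $75,000,000: 0.07283 × $75,000,000 = $5,462,250.

$5,462,000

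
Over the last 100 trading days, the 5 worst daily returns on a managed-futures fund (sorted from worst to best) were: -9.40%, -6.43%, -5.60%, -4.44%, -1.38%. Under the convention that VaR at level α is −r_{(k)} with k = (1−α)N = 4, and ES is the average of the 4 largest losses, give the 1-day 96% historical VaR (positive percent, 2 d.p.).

4.44%

k = 4; the 4th lowest return is -4.44%, so VaR = 4.44%.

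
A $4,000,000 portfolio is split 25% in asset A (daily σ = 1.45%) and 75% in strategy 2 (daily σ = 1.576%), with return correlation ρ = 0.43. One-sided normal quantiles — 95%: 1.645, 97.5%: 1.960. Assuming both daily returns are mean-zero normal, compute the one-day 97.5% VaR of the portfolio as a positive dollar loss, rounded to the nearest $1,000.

σ_p² = 0.25²·1.45² + 0.75²·1.576² + 2·0.43·0.25·0.75·1.45·1.576 = 1.8970 (%²).
σ_p = √1.8970 = 1.377%.
VaR = 1.960 × 1.377% = 2.699%; on $4,000,000 that is $107,960.

$108,000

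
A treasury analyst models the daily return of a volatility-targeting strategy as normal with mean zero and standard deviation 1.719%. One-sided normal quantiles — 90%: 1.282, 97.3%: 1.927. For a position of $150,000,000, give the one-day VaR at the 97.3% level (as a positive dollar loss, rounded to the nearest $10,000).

VaR = z·σ = 1.927 × 1.719% = 3.313%.
On $150,000,000: 0.03313 × $150,000,000 = $4,969,500.

$4,970,000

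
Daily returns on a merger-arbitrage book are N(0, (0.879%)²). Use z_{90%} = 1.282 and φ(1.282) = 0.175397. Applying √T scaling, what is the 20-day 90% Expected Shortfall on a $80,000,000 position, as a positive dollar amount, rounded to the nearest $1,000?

σ_{20d} = 0.879% × √20 = 3.931%.
ES multiplier = φ(z)/(1−α) = 0.175397/0.1 = 1.754.
ES = 3.931% × 1.754 = 6.895%; on $80,000,000: $5,516,000.

$5,516,000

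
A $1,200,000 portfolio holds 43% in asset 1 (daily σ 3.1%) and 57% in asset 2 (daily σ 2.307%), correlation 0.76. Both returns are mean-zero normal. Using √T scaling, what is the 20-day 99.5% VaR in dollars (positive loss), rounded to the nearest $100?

$343,400

σ_p = √(0.43²·3.1² + 0.57²·2.307² + 2·0.76·0.43·0.57·3.1·2.307) = 2.484%.
σ_{20d} = 2.484% × √20 = 11.109%.
z(99.5%) = 2.576.
VaR = 2.576 × 11.109% = 28.617%; on $1,200,000 that is $343,404.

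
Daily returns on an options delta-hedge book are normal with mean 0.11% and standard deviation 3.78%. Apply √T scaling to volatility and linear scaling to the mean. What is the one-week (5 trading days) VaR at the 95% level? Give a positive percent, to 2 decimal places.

At 95%, z = 1.645.
σ_{5d} = 3.78% × √5 = 8.452%; μ_{5d} = 5 × 0.11% = 0.550%.
VaR = −(0.550%) + 1.645 × 8.452% = 13.354%.

13.35%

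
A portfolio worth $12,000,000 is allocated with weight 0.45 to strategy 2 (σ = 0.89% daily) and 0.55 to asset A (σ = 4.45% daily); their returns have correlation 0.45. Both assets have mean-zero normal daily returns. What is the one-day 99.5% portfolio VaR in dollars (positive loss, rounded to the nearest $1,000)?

σ_p² = 0.45²·0.89² + 0.55²·4.45² + 2·0.45·0.45·0.55·0.89·4.45 = 7.0329 (%²).
σ_p = √7.0329 = 2.652%.
At 99.5%, z = 2.576.
VaR = 2.576 × 2.652% = 6.832%; on $12,000,000 that is $819,840.

$820,000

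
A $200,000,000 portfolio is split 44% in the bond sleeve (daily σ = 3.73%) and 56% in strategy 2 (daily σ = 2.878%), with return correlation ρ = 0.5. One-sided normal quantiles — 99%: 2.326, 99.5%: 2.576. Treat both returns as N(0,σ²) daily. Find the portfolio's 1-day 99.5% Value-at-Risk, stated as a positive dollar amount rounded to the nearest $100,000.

σ_p² = 0.44²·3.73² + 0.56²·2.878² + 2·0.5·0.44·0.56·3.73·2.878 = 7.9361 (%²).
σ_p = √7.9361 = 2.817%.
VaR = 2.576 × 2.817% = 7.257%; on $200,000,000 that is $14,514,000.

$14,500,000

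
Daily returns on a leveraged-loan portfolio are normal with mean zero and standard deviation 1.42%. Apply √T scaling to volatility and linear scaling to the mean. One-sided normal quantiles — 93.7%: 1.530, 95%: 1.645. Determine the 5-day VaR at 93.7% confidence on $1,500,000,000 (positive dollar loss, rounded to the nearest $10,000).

σ_{5d} = 1.42% × √5 = 3.175%.
VaR = 1.530 × 3.175% = 4.858%.
On $1,500,000,000: 0.04858 × $1,500,000,000 = $72,870,000.

$72,870,000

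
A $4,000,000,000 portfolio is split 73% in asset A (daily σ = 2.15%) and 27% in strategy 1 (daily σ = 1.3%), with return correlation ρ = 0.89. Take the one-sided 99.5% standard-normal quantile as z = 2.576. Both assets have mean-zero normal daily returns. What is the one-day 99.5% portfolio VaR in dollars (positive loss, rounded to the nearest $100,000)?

$194,600,000

σ_p² = 0.73²·2.15² + 0.27²·1.3² + 2·0.89·0.73·0.27·2.15·1.3 = 3.5671 (%²).
σ_p = √3.5671 = 1.889%.
VaR = 2.576 × 1.889% = 4.866%; on $4,000,000,000 that is $194,640,000.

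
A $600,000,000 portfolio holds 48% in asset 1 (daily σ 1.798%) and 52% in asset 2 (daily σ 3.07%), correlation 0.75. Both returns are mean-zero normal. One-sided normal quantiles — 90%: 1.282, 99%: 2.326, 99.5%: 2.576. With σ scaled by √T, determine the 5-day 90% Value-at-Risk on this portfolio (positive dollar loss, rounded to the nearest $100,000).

σ_p = √(0.48²·1.798² + 0.52²·3.07² + 2·0.75·0.48·0.52·1.798·3.07) = 2.315%.
σ_{5d} = 2.315% × √5 = 5.176%.
VaR = 1.282 × 5.176% = 6.636%; on $600,000,000 that is $39,816,000.

$39,800,000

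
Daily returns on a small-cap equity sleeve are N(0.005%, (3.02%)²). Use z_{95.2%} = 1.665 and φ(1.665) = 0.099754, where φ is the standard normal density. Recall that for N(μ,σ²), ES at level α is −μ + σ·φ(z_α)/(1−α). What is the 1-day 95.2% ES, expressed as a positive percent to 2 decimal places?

6.27%

Tail multiplier: φ(z)/(1−α) = 0.099754 / 0.048 = 2.078.
ES = −(0.005%) + 3.02% × 2.078 = 6.271%.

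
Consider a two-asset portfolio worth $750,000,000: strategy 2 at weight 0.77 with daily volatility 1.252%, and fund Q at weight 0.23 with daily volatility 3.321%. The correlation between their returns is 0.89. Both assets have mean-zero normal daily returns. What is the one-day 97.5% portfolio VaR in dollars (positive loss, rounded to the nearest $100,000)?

$24,700,000

σ_p² = 0.77²·1.252² + 0.23²·3.321² + 2·0.89·0.77·0.23·1.252·3.321 = 2.8235 (%²).
σ_p = √2.8235 = 1.680%.
At 97.5%, z = 1.960.
VaR = 1.960 × 1.680% = 3.293%; on $750,000,000 that is $24,697,500.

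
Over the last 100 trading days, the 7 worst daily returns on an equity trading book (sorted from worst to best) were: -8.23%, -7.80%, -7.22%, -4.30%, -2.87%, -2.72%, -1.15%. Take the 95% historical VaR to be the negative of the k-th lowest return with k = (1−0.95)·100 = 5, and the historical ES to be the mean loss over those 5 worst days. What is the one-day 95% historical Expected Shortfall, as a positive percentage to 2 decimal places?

6.08%

The 5 worst returns sum to -30.42%.
ES = −(-30.42%) / 5 = 6.084% ≈ 6.08%.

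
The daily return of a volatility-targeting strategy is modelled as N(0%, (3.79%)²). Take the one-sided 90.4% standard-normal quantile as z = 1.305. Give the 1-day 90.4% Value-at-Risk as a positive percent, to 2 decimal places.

4.95%

VaR = z·σ = 1.305 × 3.79% = 4.946%.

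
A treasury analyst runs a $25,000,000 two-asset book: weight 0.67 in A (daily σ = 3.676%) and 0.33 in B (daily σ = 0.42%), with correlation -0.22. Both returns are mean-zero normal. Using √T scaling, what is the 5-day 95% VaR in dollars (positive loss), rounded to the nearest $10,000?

σ_p = √(0.67²·3.676² + 0.33²·0.42² + 2·-0.22·0.67·0.33·3.676·0.42) = 2.436%.
σ_{5d} = 2.436% × √5 = 5.447%.
z(95%) = 1.645.
VaR = 1.645 × 5.447% = 8.960%; on $25,000,000 that is $2,240,000.

$2,240,000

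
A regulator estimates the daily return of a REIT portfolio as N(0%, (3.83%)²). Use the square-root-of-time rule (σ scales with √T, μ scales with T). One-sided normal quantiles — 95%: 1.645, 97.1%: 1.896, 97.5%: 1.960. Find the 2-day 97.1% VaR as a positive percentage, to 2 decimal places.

σ_{2d} = 3.83% × √2 = 5.416%.
VaR = 1.896 × 5.416% = 10.269%.

10.27%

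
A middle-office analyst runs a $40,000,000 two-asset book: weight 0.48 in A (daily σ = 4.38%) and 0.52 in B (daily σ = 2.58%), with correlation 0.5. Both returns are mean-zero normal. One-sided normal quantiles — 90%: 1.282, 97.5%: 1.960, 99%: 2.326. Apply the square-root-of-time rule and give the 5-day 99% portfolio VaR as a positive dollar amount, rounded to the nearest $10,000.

$6,260,000

σ_p = √(0.48²·4.38² + 0.52²·2.58² + 2·0.5·0.48·0.52·4.38·2.58) = 3.007%.
σ_{5d} = 3.007% × √5 = 6.724%.
VaR = 2.326 × 6.724% = 15.640%; on $40,000,000 that is $6,256,000.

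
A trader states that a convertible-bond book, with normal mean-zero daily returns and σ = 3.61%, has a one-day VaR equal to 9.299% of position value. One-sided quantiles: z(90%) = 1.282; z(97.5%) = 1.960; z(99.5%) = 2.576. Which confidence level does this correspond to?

99.5%

Implied z = VaR/σ = 9.299 / 3.61 = 2.576.
This matches z(99.5%) = 2.576.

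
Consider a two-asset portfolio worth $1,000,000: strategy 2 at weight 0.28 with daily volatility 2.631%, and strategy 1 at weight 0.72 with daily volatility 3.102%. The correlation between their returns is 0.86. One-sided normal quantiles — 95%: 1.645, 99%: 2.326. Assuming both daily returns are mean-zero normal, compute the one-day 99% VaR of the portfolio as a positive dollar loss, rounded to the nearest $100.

σ_p² = 0.28²·2.631² + 0.72²·3.102² + 2·0.86·0.28·0.72·2.631·3.102 = 8.3609 (%²).
σ_p = √8.3609 = 2.892%.
VaR = 2.326 × 2.892% = 6.727%; on $1,000,000 that is $67,270.

$67,300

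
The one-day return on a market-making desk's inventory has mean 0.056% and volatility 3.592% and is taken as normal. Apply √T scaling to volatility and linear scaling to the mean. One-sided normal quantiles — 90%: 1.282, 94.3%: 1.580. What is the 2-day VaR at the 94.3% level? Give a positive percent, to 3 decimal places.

7.914%

σ_{2d} = 3.592% × √2 = 5.080%; μ_{2d} = 2 × 0.056% = 0.112%.
VaR = −(0.112%) + 1.580 × 5.080% = 7.914%.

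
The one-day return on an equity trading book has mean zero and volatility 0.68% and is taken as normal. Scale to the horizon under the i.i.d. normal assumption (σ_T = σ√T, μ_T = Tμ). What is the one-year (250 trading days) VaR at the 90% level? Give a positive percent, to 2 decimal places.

13.78%

At 90%, z = 1.282.
σ_{250d} = 0.68% × √250 = 10.752%.
VaR = 1.282 × 10.752% = 13.784%.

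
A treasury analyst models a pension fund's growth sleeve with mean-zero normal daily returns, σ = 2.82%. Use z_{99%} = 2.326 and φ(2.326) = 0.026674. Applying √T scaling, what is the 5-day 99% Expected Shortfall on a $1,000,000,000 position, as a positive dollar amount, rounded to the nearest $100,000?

σ_{5d} = 2.82% × √5 = 6.306%.
ES multiplier = φ(z)/(1−α) = 0.026674/0.01 = 2.667.
ES = 6.306% × 2.667 = 16.818%; on $1,000,000,000: $168,180,000.

$168,200,000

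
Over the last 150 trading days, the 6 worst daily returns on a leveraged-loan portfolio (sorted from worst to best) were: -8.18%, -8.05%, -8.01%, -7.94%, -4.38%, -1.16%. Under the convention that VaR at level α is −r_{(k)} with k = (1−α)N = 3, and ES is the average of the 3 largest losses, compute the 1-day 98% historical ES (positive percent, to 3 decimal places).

8.080%

The 3 worst returns sum to -24.24%.
ES = −(-24.24%) / 3 = 8.08% ≈ 8.080%.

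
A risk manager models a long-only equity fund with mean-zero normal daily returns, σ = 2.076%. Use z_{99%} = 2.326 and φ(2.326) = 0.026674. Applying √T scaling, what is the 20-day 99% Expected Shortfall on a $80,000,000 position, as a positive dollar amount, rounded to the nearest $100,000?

σ_{20d} = 2.076% × √20 = 9.284%.
ES multiplier = φ(z)/(1−α) = 0.026674/0.01 = 2.667.
ES = 9.284% × 2.667 = 24.760%; on $80,000,000: $19,808,000.

$19,800,000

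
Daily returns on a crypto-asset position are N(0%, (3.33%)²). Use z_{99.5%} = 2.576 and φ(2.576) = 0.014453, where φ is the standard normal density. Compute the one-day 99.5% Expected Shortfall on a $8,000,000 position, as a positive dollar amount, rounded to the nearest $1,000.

Tail multiplier: φ(z)/(1−α) = 0.014453 / 0.005 = 2.891.
ES = 3.33% × 2.891 = 9.627%.
On $8,000,000: 0.09627 × $8,000,000 = $770,160.

$770,000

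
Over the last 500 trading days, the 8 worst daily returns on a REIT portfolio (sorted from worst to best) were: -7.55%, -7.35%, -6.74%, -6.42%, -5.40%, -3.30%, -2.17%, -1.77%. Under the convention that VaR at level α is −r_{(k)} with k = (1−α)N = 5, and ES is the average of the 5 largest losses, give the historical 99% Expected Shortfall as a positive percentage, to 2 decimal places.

6.69%

The 5 worst returns sum to -33.46%.
ES = −(-33.46%) / 5 = 6.692% ≈ 6.69%.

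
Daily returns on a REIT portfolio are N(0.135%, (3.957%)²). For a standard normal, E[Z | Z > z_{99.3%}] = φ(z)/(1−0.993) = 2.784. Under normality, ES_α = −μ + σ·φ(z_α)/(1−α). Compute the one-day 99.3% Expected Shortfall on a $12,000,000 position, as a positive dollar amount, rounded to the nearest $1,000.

ES = −(0.135%) + 3.957% × 2.784 = 10.881%.
On $12,000,000: 0.10881 × $12,000,000 = $1,305,720.

$1,306,000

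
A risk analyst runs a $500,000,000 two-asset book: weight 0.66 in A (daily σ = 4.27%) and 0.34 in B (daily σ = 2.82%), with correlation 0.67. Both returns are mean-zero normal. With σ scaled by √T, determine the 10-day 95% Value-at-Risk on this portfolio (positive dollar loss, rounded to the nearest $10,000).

$91,890,000

σ_p = √(0.66²·4.27² + 0.34²·2.82² + 2·0.67·0.66·0.34·4.27·2.82) = 3.533%.
σ_{10d} = 3.533% × √10 = 11.172%.
z(95%) = 1.645.
VaR = 1.645 × 11.172% = 18.378%; on $500,000,000 that is $91,890,000.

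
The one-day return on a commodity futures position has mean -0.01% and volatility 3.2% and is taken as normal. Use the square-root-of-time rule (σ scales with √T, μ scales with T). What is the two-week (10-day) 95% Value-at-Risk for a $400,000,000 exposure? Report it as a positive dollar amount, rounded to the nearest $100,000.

At 95%, z = 1.645.
σ_{10d} = 3.2% × √10 = 10.119%; μ_{10d} = 10 × -0.01% = -0.100%.
VaR = −(-0.100%) + 1.645 × 10.119% = 16.746%.
On $400,000,000: 0.16746 × $400,000,000 = $66,984,000.

$67,000,000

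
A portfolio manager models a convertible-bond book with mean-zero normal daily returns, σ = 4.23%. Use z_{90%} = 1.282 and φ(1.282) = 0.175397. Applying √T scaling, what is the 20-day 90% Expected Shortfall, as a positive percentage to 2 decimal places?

σ_{20d} = 4.23% × √20 = 18.917%.
ES multiplier = φ(z)/(1−α) = 0.175397/0.1 = 1.754.
ES = 18.917% × 1.754 = 33.180%.

33.18%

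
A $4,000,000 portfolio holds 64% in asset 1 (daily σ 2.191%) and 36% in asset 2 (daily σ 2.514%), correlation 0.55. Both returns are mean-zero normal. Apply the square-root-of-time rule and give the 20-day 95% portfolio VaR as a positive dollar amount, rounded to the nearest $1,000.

σ_p = √(0.64²·2.191² + 0.36²·2.514² + 2·0.55·0.64·0.36·2.191·2.514) = 2.045%.
σ_{20d} = 2.045% × √20 = 9.146%.
z(95%) = 1.645.
VaR = 1.645 × 9.146% = 15.045%; on $4,000,000 that is $601,800.

$602,000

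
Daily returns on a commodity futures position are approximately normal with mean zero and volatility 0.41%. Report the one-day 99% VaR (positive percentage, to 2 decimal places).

At 99% one-sided, z = 2.326.
VaR = z·σ = 2.326 × 0.41% = 0.954%.

0.95%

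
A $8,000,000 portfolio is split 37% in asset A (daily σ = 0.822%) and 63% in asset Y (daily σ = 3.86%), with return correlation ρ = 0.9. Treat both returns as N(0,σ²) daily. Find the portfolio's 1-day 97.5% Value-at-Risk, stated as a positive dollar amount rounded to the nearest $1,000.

$425,000

σ_p² = 0.37²·0.822² + 0.63²·3.86² + 2·0.9·0.37·0.63·0.822·3.86 = 7.3374 (%²).
σ_p = √7.3374 = 2.709%.
At 97.5%, z = 1.960.
VaR = 1.960 × 2.709% = 5.310%; on $8,000,000 that is $424,800.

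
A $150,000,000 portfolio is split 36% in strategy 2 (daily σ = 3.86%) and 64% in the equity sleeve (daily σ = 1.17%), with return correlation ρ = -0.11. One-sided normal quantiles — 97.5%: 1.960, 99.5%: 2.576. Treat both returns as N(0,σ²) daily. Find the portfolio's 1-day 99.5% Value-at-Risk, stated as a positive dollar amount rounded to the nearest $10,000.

$5,810,000

σ_p² = 0.36²·3.86² + 0.64²·1.17² + 2·-0.11·0.36·0.64·3.86·1.17 = 2.2628 (%²).
σ_p = √2.2628 = 1.504%.
VaR = 2.576 × 1.504% = 3.874%; on $150,000,000 that is $5,811,000.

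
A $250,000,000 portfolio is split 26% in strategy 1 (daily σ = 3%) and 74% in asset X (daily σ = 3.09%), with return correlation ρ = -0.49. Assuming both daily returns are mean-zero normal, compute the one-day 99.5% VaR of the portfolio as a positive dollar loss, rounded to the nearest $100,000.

σ_p² = 0.26²·3² + 0.74²·3.09² + 2·-0.49·0.26·0.74·3·3.09 = 4.0891 (%²).
σ_p = √4.0891 = 2.022%.
At 99.5%, z = 2.576.
VaR = 2.576 × 2.022% = 5.209%; on $250,000,000 that is $13,022,500.

$13,000,000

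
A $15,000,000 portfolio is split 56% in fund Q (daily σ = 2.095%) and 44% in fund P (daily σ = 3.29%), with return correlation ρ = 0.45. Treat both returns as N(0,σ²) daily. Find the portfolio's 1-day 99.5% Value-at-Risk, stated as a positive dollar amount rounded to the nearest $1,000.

σ_p² = 0.56²·2.095² + 0.44²·3.29² + 2·0.45·0.56·0.44·2.095·3.29 = 5.0004 (%²).
σ_p = √5.0004 = 2.236%.
At 99.5%, z = 2.576.
VaR = 2.576 × 2.236% = 5.760%; on $15,000,000 that is $864,000.

$864,000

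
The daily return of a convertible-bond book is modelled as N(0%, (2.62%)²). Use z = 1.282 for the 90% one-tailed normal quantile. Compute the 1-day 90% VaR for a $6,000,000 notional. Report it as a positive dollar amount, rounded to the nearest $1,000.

$202,000

VaR = z·σ = 1.282 × 2.62% = 3.359%.
On $6,000,000: 0.03359 × $6,000,000 = $201,540.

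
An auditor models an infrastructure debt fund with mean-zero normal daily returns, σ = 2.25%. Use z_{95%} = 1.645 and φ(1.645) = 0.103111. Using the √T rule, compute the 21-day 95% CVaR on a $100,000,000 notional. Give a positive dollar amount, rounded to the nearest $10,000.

σ_{21d} = 2.25% × √21 = 10.311%.
ES multiplier = φ(z)/(1−α) = 0.103111/0.05 = 2.062.
ES = 10.311% × 2.062 = 21.261%; on $100,000,000: $21,261,000.

$21,260,000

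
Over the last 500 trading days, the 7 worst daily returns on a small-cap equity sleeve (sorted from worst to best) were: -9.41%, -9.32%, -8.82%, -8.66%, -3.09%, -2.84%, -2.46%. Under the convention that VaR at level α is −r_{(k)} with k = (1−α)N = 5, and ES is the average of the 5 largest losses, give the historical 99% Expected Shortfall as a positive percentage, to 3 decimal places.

7.860%

The 5 worst returns sum to -39.30%.
ES = −(-39.30%) / 5 = 7.86% ≈ 7.860%.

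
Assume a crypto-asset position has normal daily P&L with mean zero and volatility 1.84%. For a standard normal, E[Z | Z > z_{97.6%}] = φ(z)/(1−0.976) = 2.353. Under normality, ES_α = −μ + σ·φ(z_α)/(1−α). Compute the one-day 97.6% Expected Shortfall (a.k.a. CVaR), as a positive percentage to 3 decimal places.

4.330%

ES = 1.84% × 2.353 = 4.330%.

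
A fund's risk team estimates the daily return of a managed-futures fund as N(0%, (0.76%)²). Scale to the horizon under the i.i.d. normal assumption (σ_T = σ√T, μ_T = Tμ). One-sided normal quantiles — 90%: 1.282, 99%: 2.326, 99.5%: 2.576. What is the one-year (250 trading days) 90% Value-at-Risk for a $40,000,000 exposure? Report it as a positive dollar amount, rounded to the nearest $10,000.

σ_{250d} = 0.76% × √250 = 12.017%.
VaR = 1.282 × 12.017% = 15.406%.
On $40,000,000: 0.15406 × $40,000,000 = $6,162,400.

$6,160,000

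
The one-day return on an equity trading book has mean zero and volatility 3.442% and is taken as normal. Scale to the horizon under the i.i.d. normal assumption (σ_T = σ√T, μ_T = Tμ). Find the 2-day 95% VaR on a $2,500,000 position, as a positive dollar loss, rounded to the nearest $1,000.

$200,000

At 95%, z = 1.645.
σ_{2d} = 3.442% × √2 = 4.868%.
VaR = 1.645 × 4.868% = 8.008%.
On $2,500,000: 0.08008 × $2,500,000 = $200,200.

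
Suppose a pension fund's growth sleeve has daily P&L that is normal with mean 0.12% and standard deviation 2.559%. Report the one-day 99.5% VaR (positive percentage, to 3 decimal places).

At 99.5% one-sided, z = 2.576.
VaR = −μ + z·σ = −(0.12%) + 2.576 × 2.559% = 6.472%.

6.472%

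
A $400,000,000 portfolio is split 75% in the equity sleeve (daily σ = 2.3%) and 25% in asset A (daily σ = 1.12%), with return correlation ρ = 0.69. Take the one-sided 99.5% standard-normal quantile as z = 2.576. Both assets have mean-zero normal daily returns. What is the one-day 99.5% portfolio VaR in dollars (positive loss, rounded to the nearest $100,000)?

σ_p² = 0.75²·2.3² + 0.25²·1.12² + 2·0.69·0.75·0.25·2.3·1.12 = 3.7206 (%²).
σ_p = √3.7206 = 1.929%.
VaR = 2.576 × 1.929% = 4.969%; on $400,000,000 that is $19,876,000.

$19,900,000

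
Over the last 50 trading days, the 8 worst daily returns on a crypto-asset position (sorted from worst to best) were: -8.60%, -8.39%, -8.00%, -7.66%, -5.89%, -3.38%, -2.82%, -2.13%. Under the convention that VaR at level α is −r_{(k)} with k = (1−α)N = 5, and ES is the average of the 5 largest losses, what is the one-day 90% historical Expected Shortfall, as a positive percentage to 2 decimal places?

The 5 worst returns sum to -38.54%.
ES = −(-38.54%) / 5 = 7.708% ≈ 7.71%.

7.71%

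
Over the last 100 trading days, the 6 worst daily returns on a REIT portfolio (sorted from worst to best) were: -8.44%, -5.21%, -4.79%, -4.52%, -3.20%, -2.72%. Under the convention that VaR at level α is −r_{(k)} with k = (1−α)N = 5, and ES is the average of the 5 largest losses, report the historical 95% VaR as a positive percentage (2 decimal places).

k = 5; the 5th lowest return is -3.20%, so VaR = 3.20%.

3.20%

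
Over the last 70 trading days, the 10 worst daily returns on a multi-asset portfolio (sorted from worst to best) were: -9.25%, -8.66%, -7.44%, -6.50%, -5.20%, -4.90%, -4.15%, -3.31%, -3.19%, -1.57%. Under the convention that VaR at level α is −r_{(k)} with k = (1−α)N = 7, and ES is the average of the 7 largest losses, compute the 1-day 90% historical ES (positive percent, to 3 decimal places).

The 7 worst returns sum to -46.10%.
ES = −(-46.10%) / 7 = 6.5857…% ≈ 6.586%.

6.586%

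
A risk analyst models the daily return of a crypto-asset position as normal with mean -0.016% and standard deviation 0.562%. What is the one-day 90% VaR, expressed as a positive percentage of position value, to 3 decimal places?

At 90% one-sided, z = 1.282.
VaR = −μ + z·σ = −(-0.016%) + 1.282 × 0.562% = 0.736%.

0.736%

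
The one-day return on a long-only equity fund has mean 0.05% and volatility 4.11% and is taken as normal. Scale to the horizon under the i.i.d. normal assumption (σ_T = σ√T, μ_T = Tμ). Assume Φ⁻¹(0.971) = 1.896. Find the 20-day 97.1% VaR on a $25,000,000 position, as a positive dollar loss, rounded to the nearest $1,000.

$8,462,000

σ_{20d} = 4.11% × √20 = 18.380%; μ_{20d} = 20 × 0.05% = 1.000%.
VaR = −(1.000%) + 1.896 × 18.380% = 33.848%.
On $25,000,000: 0.33848 × $25,000,000 = $8,462,000.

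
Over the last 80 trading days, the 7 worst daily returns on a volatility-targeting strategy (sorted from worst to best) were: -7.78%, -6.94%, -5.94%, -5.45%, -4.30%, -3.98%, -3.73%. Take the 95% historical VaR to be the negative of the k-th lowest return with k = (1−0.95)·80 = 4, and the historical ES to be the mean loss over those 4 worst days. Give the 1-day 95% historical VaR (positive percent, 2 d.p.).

5.45%

k = 4; the 4th lowest return is -5.45%, so VaR = 5.45%.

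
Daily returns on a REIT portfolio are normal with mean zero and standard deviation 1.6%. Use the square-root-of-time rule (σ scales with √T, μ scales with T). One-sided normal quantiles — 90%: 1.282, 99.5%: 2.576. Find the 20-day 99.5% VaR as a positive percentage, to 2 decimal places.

σ_{20d} = 1.6% × √20 = 7.155%.
VaR = 2.576 × 7.155% = 18.431%.

18.43%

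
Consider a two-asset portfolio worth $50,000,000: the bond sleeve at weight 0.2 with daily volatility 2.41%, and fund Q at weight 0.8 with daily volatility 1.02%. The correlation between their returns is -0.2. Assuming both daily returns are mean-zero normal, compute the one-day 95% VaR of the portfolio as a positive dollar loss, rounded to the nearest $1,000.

σ_p² = 0.2²·2.41² + 0.8²·1.02² + 2·-0.2·0.2·0.8·2.41·1.02 = 0.7409 (%²).
σ_p = √0.7409 = 0.861%.
At 95%, z = 1.645.
VaR = 1.645 × 0.861% = 1.416%; on $50,000,000 that is $708,000.

$708,000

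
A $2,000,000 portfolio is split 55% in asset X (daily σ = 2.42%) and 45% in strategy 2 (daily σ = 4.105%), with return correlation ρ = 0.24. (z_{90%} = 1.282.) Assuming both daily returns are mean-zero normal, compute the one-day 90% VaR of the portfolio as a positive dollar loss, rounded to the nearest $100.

$64,700

σ_p² = 0.55²·2.42² + 0.45²·4.105² + 2·0.24·0.55·0.45·2.42·4.105 = 6.3641 (%²).
σ_p = √6.3641 = 2.523%.
VaR = 1.282 × 2.523% = 3.234%; on $2,000,000 that is $64,680.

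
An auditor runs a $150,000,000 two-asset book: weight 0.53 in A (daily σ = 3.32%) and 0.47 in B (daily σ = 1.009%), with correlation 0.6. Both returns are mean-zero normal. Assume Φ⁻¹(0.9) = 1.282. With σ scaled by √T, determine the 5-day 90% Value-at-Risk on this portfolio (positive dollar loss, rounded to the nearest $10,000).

$8,940,000

σ_p = √(0.53²·3.32² + 0.47²·1.009² + 2·0.6·0.53·0.47·3.32·1.009) = 2.079%.
σ_{5d} = 2.079% × √5 = 4.649%.
VaR = 1.282 × 4.649% = 5.960%; on $150,000,000 that is $8,940,000.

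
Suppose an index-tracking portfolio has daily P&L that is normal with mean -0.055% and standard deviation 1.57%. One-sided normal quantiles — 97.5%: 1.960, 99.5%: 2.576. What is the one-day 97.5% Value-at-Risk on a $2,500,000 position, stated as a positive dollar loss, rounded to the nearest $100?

VaR = −μ + z·σ = −(-0.055%) + 1.960 × 1.57% = 3.132%.
On $2,500,000: 0.03132 × $2,500,000 = $78,300.

$78,300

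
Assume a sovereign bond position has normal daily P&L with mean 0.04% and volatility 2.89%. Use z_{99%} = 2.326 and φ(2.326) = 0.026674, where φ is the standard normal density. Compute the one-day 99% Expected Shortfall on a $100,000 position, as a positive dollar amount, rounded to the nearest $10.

$7,670

Tail multiplier: φ(z)/(1−α) = 0.026674 / 0.01 = 2.667.
ES = −(0.04%) + 2.89% × 2.667 = 7.668%.
On $100,000: 0.07668 × $100,000 = $7,668.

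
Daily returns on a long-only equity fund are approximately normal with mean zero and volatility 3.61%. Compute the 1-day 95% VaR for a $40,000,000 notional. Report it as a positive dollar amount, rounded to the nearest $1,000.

At 95% one-sided, z = 1.645.
VaR = z·σ = 1.645 × 3.61% = 5.938%.
On $40,000,000: 0.05938 × $40,000,000 = $2,375,200.

$2,375,000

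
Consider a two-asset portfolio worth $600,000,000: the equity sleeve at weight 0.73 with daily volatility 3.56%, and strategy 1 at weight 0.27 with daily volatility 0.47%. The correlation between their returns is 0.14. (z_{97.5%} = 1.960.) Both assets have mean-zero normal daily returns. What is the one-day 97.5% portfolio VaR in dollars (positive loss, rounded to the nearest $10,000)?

σ_p² = 0.73²·3.56² + 0.27²·0.47² + 2·0.14·0.73·0.27·3.56·0.47 = 6.8622 (%²).
σ_p = √6.8622 = 2.620%.
VaR = 1.960 × 2.620% = 5.135%; on $600,000,000 that is $30,810,000.

$30,810,000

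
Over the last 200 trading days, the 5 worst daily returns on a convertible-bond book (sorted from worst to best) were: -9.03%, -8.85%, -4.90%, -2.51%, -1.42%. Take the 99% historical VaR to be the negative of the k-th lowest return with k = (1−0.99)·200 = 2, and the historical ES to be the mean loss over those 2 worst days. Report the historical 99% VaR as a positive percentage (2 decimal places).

k = 2; the 2nd lowest return is -8.85%, so VaR = 8.85%.

8.85%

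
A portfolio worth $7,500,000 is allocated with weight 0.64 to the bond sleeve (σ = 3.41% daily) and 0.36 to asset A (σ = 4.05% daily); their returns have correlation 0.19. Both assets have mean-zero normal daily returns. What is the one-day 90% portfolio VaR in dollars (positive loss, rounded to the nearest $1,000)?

σ_p² = 0.64²·3.41² + 0.36²·4.05² + 2·0.19·0.64·0.36·3.41·4.05 = 8.0978 (%²).
σ_p = √8.0978 = 2.846%.
At 90%, z = 1.282.
VaR = 1.282 × 2.846% = 3.649%; on $7,500,000 that is $273,675.

$274,000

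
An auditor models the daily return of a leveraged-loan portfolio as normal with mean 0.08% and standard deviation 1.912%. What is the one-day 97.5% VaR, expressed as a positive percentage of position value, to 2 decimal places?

At 97.5% one-sided, z = 1.960.
VaR = −μ + z·σ = −(0.08%) + 1.960 × 1.912% = 3.668%.

3.67%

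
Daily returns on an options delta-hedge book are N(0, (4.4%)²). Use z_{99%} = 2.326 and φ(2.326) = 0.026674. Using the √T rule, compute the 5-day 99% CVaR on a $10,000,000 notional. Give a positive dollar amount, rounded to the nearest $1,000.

σ_{5d} = 4.4% × √5 = 9.839%.
ES multiplier = φ(z)/(1−α) = 0.026674/0.01 = 2.667.
ES = 9.839% × 2.667 = 26.241%; on $10,000,000: $2,624,100.

$2,624,000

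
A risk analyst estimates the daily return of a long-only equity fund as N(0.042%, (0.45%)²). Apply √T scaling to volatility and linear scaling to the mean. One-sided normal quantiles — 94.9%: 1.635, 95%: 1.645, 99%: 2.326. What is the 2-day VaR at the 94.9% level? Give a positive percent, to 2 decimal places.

σ_{2d} = 0.45% × √2 = 0.636%; μ_{2d} = 2 × 0.042% = 0.084%.
VaR = −(0.084%) + 1.635 × 0.636% = 0.956%.

0.96%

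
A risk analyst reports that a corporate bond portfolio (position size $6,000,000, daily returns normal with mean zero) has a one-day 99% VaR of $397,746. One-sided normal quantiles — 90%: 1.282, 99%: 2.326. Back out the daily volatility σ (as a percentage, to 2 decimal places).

VaR as a fraction: $397,746 / $6,000,000 = 6.629%.
σ = VaR / z = 6.629% / 2.326 = 2.850%.

2.85%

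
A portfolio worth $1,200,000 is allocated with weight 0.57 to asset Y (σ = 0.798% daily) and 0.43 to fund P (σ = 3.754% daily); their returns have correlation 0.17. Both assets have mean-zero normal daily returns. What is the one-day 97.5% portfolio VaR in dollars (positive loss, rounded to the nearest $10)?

σ_p² = 0.57²·0.798² + 0.43²·3.754² + 2·0.17·0.57·0.43·0.798·3.754 = 3.0622 (%²).
σ_p = √3.0622 = 1.750%.
At 97.5%, z = 1.960.
VaR = 1.960 × 1.750% = 3.430%; on $1,200,000 that is $41,160.

$41,160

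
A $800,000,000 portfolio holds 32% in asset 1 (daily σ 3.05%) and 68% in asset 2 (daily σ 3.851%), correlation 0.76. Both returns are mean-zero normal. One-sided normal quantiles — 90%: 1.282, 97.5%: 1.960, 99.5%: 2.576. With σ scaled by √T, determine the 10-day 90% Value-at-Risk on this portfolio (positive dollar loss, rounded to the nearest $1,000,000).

σ_p = √(0.32²·3.05² + 0.68²·3.851² + 2·0.76·0.32·0.68·3.05·3.851) = 3.420%.
σ_{10d} = 3.420% × √10 = 10.815%.
VaR = 1.282 × 10.815% = 13.865%; on $800,000,000 that is $110,920,000.

$111,000,000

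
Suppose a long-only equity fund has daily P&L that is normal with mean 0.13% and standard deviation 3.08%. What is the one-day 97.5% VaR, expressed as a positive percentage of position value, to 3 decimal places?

5.907%

At 97.5% one-sided, z = 1.960.
VaR = −μ + z·σ = −(0.13%) + 1.960 × 3.08% = 5.907%.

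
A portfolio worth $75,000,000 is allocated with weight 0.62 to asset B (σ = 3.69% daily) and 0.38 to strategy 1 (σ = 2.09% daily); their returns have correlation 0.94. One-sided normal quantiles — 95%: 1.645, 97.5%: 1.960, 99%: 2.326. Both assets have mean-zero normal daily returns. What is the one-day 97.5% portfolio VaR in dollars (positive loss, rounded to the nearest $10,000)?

σ_p² = 0.62²·3.69² + 0.38²·2.09² + 2·0.94·0.62·0.38·3.69·2.09 = 9.2807 (%²).
σ_p = √9.2807 = 3.046%.
VaR = 1.960 × 3.046% = 5.970%; on $75,000,000 that is $4,477,500.

$4,480,000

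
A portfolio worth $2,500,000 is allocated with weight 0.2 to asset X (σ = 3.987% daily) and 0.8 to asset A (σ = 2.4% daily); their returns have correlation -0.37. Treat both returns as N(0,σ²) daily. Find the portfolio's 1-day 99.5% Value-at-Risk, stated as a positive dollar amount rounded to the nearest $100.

$115,000

σ_p² = 0.2²·3.987² + 0.8²·2.4² + 2·-0.37·0.2·0.8·3.987·2.4 = 3.1893 (%²).
σ_p = √3.1893 = 1.786%.
At 99.5%, z = 2.576.
VaR = 2.576 × 1.786% = 4.601%; on $2,500,000 that is $115,025.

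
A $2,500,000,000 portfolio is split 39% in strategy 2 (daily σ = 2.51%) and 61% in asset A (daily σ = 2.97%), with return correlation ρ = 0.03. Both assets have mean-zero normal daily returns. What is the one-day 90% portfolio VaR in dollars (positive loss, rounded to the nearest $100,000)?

$66,800,000

σ_p² = 0.39²·2.51² + 0.61²·2.97² + 2·0.03·0.39·0.61·2.51·2.97 = 4.3469 (%²).
σ_p = √4.3469 = 2.085%.
At 90%, z = 1.282.
VaR = 1.282 × 2.085% = 2.673%; on $2,500,000,000 that is $66,825,000.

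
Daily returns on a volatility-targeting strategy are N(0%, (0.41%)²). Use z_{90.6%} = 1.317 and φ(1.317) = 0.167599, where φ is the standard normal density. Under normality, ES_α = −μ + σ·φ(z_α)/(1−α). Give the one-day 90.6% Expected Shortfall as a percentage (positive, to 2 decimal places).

0.73%

Tail multiplier: φ(z)/(1−α) = 0.167599 / 0.094 = 1.783.
ES = 0.41% × 1.783 = 0.731%.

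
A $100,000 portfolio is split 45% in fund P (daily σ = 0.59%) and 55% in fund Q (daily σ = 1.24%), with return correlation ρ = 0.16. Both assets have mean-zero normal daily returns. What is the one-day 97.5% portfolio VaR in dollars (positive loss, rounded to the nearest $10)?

σ_p² = 0.45²·0.59² + 0.55²·1.24² + 2·0.16·0.45·0.55·0.59·1.24 = 0.5936 (%²).
σ_p = √0.5936 = 0.770%.
At 97.5%, z = 1.960.
VaR = 1.960 × 0.770% = 1.509%; on $100,000 that is $1,509.

$1,510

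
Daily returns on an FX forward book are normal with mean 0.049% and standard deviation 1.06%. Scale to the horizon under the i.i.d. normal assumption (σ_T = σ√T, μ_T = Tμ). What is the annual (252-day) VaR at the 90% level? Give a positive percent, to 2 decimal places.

9.22%

At 90%, z = 1.282.
σ_{252d} = 1.06% × √252 = 16.827%; μ_{252d} = 252 × 0.049% = 12.348%.
VaR = −(12.348%) + 1.282 × 16.827% = 9.224%.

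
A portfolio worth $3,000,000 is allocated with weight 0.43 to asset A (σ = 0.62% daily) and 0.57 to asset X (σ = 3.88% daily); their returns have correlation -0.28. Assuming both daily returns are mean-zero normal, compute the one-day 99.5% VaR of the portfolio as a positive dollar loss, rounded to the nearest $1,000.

$166,000

σ_p² = 0.43²·0.62² + 0.57²·3.88² + 2·-0.28·0.43·0.57·0.62·3.88 = 4.6321 (%²).
σ_p = √4.6321 = 2.152%.
At 99.5%, z = 2.576.
VaR = 2.576 × 2.152% = 5.544%; on $3,000,000 that is $166,320.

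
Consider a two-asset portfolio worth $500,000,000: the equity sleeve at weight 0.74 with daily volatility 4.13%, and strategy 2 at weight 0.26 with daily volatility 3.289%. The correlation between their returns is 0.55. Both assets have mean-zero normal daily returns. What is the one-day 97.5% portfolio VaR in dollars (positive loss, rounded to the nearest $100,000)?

σ_p² = 0.74²·4.13² + 0.26²·3.289² + 2·0.55·0.74·0.26·4.13·3.289 = 12.9464 (%²).
σ_p = √12.9464 = 3.598%.
At 97.5%, z = 1.960.
VaR = 1.960 × 3.598% = 7.052%; on $500,000,000 that is $35,260,000.

$35,300,000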